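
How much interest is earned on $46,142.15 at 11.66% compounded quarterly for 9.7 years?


Compound interest earned = final amount − principal.
A = P(1 + r/n)^(nt) = $46,142.15 × (1 + 0.1166/4)^(4 × 9.7) = $140,692.37
Interest = A − P = $140,692.37 − $46,142.15 = $94,550.22

Interest = A - P = $94,550.22


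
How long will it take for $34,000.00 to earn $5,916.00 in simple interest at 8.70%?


Rearrange the simple interest formula for t:
I = P × r × t  ⇒  t = I / (P × r)
t = $5,916.00 / ($34,000.00 × 0.087)
t = 2

t = I/(P×r) = 2 years


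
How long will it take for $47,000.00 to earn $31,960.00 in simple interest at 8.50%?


Rearrange the simple interest formula for t:
I = P × r × t  ⇒  t = I / (P × r)
t = $31,960.00 / ($47,000.00 × 0.085)
t = 8

t = I/(P×r) = 8 years


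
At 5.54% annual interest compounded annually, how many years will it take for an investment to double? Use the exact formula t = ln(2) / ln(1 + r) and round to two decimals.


Doubling condition: (1 + r)^t = 2
Take ln of both sides: t × ln(1 + r) = ln(2)
t = ln(2) / ln(1 + r)
t = 0.693147 / 0.053920
t = 12.86

t = ln(2) / ln(1 + r) = 12.86 years


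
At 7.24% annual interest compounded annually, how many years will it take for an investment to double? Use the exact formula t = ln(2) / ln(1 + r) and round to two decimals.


Doubling condition: (1 + r)^t = 2
Take ln of both sides: t × ln(1 + r) = ln(2)
t = ln(2) / ln(1 + r)
t = 0.693147 / 0.069899
t = 9.92

t = ln(2) / ln(1 + r) = 9.92 years


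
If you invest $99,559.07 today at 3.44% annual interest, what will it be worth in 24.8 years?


Future value formula: FV = PV × (1 + r)^t
FV = $99,559.07 × (1 + 0.0344)^24.8
FV = $99,559.07 × 2.31352978
FV = $230,332.87

FV = PV × (1 + r)^t = $230,332.87


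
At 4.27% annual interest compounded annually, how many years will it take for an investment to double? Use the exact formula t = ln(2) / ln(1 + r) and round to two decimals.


Doubling condition: (1 + r)^t = 2
Take ln of both sides: t × ln(1 + r) = ln(2)
t = ln(2) / ln(1 + r)
t = 0.693147 / 0.041814
t = 16.58

t = ln(2) / ln(1 + r) = 16.58 years


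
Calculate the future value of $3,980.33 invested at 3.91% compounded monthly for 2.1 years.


Compound interest formula: A = P(1 + r/n)^(nt)
A = $3,980.33 × (1 + 0.0391/12)^(12 × 2.1)
Growth factor: (1 + 0.0391/12)^25.2 = 1.085430
A = $3,980.33 × 1.085430
A = $4,320.37

A = P(1 + r/n)^(nt) = $4,320.37


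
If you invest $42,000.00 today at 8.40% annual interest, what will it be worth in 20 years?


Future value formula: FV = PV × (1 + r)^t
FV = $42,000.00 × (1 + 0.084)^20
FV = $42,000.00 × 5.0186354
FV = $210,782.69

FV = PV × (1 + r)^t = $210,782.69


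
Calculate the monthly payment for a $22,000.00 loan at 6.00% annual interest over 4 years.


Loan payment formula: PMT = PV × r / (1 − (1 + r)^(−n))
Monthly rate r = 0.06/12 = 0.005, n = 48 months
Denominator: 1 − (1 + 0.06/12)^(−48) = 0.212902
PMT = $22,000.00 × (0.06/12) / 0.212902
PMT = $516.67 per month

PMT = PV × r / (1-(1+r)^(-n)) = $516.67/month


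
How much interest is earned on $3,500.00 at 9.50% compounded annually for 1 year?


Compound interest earned = final amount − principal.
A = P(1 + r/n)^(nt) = $3,500.00 × (1 + 0.095/1)^(1 × 1) = $3,832.50
Interest = A − P = $3,832.50 − $3,500.00 = $332.50

Interest = A - P = $332.50


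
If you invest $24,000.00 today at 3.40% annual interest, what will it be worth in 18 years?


Future value formula: FV = PV × (1 + r)^t
FV = $24,000.00 × (1 + 0.034)^18
FV = $24,000.00 × 1.825449
FV = $43,810.78

FV = PV × (1 + r)^t = $43,810.78


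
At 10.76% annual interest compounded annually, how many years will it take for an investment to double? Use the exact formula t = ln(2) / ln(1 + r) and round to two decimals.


Doubling condition: (1 + r)^t = 2
Take ln of both sides: t × ln(1 + r) = ln(2)
t = ln(2) / ln(1 + r)
t = 0.693147 / 0.102196
t = 6.78

t = ln(2) / ln(1 + r) = 6.78 years


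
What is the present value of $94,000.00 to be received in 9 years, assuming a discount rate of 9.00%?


Present value formula: PV = FV / (1 + r)^t
PV = $94,000.00 / (1 + 0.09)^9
PV = $94,000.00 / 2.1718933
PV = $43,280.21

PV = FV / (1 + r)^t = $43,280.21


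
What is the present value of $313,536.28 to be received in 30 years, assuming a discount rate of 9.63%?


Present value formula: PV = FV / (1 + r)^t
PV = $313,536.28 / (1 + 0.0963)^30
PV = $313,536.28 / 15.771842
PV = $19,879.50

PV = FV / (1 + r)^t = $19,879.50


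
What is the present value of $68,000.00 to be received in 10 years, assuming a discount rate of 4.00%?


Present value formula: PV = FV / (1 + r)^t
PV = $68,000.00 / (1 + 0.04)^10
PV = $68,000.00 / 1.4802443
PV = $45,938.36

PV = FV / (1 + r)^t = $45,938.36


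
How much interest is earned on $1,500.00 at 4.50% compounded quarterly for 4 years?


Compound interest earned = final amount − principal.
A = P(1 + r/n)^(nt) = $1,500.00 × (1 + 0.045/4)^(4 × 4) = $1,794.02
Interest = A − P = $1,794.02 − $1,500.00 = $294.02

Interest = A - P = $294.02


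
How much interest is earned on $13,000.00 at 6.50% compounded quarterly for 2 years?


Compound interest earned = final amount − principal.
A = P(1 + r/n)^(nt) = $13,000.00 × (1 + 0.065/4)^(4 × 2) = $14,789.31
Interest = A − P = $14,789.31 − $13,000.00 = $1,789.31

Interest = A - P = $1,789.31


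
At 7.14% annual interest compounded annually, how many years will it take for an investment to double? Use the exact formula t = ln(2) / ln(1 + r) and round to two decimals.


Doubling condition: (1 + r)^t = 2
Take ln of both sides: t × ln(1 + r) = ln(2)
t = ln(2) / ln(1 + r)
t = 0.693147 / 0.068966
t = 10.05

t = ln(2) / ln(1 + r) = 10.05 years


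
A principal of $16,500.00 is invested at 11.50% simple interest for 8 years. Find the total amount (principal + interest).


Total amount formula: A = P(1 + rt) = P + P·r·t
Interest: I = P × r × t = $16,500.00 × 0.115 × 8 = $15,180.00
A = P + I = $16,500.00 + $15,180.00 = $31,680.00

A = P + I = P(1 + rt) = $31,680.00


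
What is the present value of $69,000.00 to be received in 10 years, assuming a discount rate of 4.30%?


Present value formula: PV = FV / (1 + r)^t
PV = $69,000.00 / (1 + 0.043)^10
PV = $69,000.00 / 1.5235022
PV = $45,290.38

PV = FV / (1 + r)^t = $45,290.38


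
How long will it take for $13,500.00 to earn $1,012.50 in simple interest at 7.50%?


Rearrange the simple interest formula for t:
I = P × r × t  ⇒  t = I / (P × r)
t = $1,012.50 / ($13,500.00 × 0.075)
t = 1

t = I/(P×r) = 1 year


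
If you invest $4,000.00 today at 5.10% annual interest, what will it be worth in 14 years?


Future value formula: FV = PV × (1 + r)^t
FV = $4,000.00 × (1 + 0.051)^14
FV = $4,000.00 × 2.006495
FV = $8,025.98

FV = PV × (1 + r)^t = $8,025.98


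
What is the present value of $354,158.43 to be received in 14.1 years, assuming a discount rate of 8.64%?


Present value formula: PV = FV / (1 + r)^t
PV = $354,158.43 / (1 + 0.0864)^14.1
PV = $354,158.43 / 3.21703342
PV = $110,088.51

PV = FV / (1 + r)^t = $110,088.51


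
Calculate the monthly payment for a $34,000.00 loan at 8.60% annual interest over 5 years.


Loan payment formula: PMT = PV × r / (1 − (1 + r)^(−n))
Monthly rate r = 0.086/12 ≈ 0.00716667, n = 60 months
Denominator: 1 − (1 + 0.086/12)^(−60) = 0.348493
PMT = $34,000.00 × (0.086/12) / 0.348493
PMT = $699.20 per month

PMT = PV × r / (1-(1+r)^(-n)) = $699.20/month


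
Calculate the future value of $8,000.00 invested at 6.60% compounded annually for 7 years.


Compound interest formula: A = P(1 + r/n)^(nt)
A = $8,000.00 × (1 + 0.066/1)^(1 × 7)
Growth factor: (1 + 0.066/1)^7 = 1.564229
A = $8,000.00 × 1.564229
A = $12,513.83

A = P(1 + r/n)^(nt) = $12,513.83


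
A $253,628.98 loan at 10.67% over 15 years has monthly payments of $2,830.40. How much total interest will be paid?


Total paid over the life of the loan = PMT × n.
Total paid = $2,830.40 × 180 = $509,472.00
Total interest = total paid − principal = $509,472.00 − $253,628.98 = $255,843.02

Total interest = (PMT × n) - PV = $255,843.02


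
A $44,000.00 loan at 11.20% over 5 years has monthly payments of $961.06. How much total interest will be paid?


Total paid over the life of the loan = PMT × n.
Total paid = $961.06 × 60 = $57,663.60
Total interest = total paid − principal = $57,663.60 − $44,000.00 = $13,663.60

Total interest = (PMT × n) - PV = $13,663.60


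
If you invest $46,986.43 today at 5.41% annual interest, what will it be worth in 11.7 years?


Future value formula: FV = PV × (1 + r)^t
FV = $46,986.43 × (1 + 0.0541)^11.7
FV = $46,986.43 × 1.852325
FV = $87,034.14

FV = PV × (1 + r)^t = $87,034.14


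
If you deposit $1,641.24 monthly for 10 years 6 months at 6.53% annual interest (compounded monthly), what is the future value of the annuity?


Future value of an ordinary annuity: FV = PMT × ((1 + r)^n − 1) / r
Monthly rate r = 0.0653/12 ≈ 0.00544167, n = 126
FV = $1,641.24 × ((1 + 0.0653/12)^126 − 1) / (0.0653/12)
FV = $1,641.24 × 180.344619
FV = $295,988.80

FV = PMT × ((1+r)^n - 1)/r = $295,988.80


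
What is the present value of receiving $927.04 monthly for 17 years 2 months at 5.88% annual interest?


Present value of an ordinary annuity: PV = PMT × (1 − (1 + r)^(−n)) / r
Monthly rate r = 0.0588/12 = 0.0049, n = 206
PV = $927.04 × (1 − (1 + 0.0588/12)^(−206)) / (0.0588/12)
PV = $927.04 × 129.523058
PV = $120,073.06

PV = PMT × (1-(1+r)^(-n))/r = $120,073.06


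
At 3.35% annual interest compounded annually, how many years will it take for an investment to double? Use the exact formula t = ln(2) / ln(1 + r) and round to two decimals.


Doubling condition: (1 + r)^t = 2
Take ln of both sides: t × ln(1 + r) = ln(2)
t = ln(2) / ln(1 + r)
t = 0.693147 / 0.032951
t = 21.04

t = ln(2) / ln(1 + r) = 21.04 years


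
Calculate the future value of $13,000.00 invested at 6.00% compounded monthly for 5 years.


Compound interest formula: A = P(1 + r/n)^(nt)
A = $13,000.00 × (1 + 0.06/12)^(12 × 5)
Growth factor: (1 + 0.06/12)^60 = 1.348850
A = $13,000.00 × 1.348850
A = $17,535.05

A = P(1 + r/n)^(nt) = $17,535.05


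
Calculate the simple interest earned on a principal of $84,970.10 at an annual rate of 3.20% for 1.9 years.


Simple interest formula: I = P × r × t
I = $84,970.10 × 0.032 × 1.9
I = $5,166.18

I = P × r × t = $5,166.18


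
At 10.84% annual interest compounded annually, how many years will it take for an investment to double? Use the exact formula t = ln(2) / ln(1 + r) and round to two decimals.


Doubling condition: (1 + r)^t = 2
Take ln of both sides: t × ln(1 + r) = ln(2)
t = ln(2) / ln(1 + r)
t = 0.693147 / 0.102918
t = 6.73

t = ln(2) / ln(1 + r) = 6.73 years


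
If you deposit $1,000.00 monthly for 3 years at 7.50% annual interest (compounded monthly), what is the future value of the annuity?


Future value of an ordinary annuity: FV = PMT × ((1 + r)^n − 1) / r
Monthly rate r = 0.075/12 = 0.00625, n = 36
FV = $1,000.00 × ((1 + 0.075/12)^36 − 1) / (0.075/12)
FV = $1,000.00 × 40.231382
FV = $40,231.38

FV = PMT × ((1+r)^n - 1)/r = $40,231.38


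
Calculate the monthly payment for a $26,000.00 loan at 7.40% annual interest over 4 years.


Loan payment formula: PMT = PV × r / (1 − (1 + r)^(−n))
Monthly rate r = 0.074/12 ≈ 0.00616667, n = 48 months
Denominator: 1 − (1 + 0.074/12)^(−48) = 0.255536
PMT = $26,000.00 × (0.074/12) / 0.255536
PMT = $627.44 per month

PMT = PV × r / (1-(1+r)^(-n)) = $627.44/month


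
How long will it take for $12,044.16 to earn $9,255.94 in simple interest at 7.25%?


Rearrange the simple interest formula for t:
I = P × r × t  ⇒  t = I / (P × r)
t = $9,255.94 / ($12,044.16 × 0.0725)
t = 10.6

t = I/(P×r) = 10.6 years


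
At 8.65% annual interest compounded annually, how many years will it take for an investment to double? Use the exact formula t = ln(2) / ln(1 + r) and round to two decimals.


Doubling condition: (1 + r)^t = 2
Take ln of both sides: t × ln(1 + r) = ln(2)
t = ln(2) / ln(1 + r)
t = 0.693147 / 0.0829615
t = 8.36

t = ln(2) / ln(1 + r) = 8.36 years


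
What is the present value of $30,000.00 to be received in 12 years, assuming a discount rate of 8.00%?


Present value formula: PV = FV / (1 + r)^t
PV = $30,000.00 / (1 + 0.08)^12
PV = $30,000.00 / 2.518170
PV = $11,913.41

PV = FV / (1 + r)^t = $11,913.41


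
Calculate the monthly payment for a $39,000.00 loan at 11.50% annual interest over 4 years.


Loan payment formula: PMT = PV × r / (1 − (1 + r)^(−n))
Monthly rate r = 0.115/12 ≈ 0.00958333, n = 48 months
Denominator: 1 − (1 + 0.115/12)^(−48) = 0.367332
PMT = $39,000.00 × (0.115/12) / 0.367332
PMT = $1,017.47 per month

PMT = PV × r / (1-(1+r)^(-n)) = $1,017.47/month


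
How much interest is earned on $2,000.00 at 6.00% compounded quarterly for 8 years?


Compound interest earned = final amount − principal.
A = P(1 + r/n)^(nt) = $2,000.00 × (1 + 0.06/4)^(4 × 8) = $3,220.65
Interest = A − P = $3,220.65 − $2,000.00 = $1,220.65

Interest = A - P = $1,220.65


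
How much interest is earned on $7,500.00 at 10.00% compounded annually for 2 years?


Compound interest earned = final amount − principal.
A = P(1 + r/n)^(nt) = $7,500.00 × (1 + 0.1/1)^(1 × 2) = $9,075.00
Interest = A − P = $9,075.00 − $7,500.00 = $1,575.00

Interest = A - P = $1,575.00


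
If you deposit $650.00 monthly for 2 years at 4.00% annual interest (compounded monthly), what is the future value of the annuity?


Future value of an ordinary annuity: FV = PMT × ((1 + r)^n − 1) / r
Monthly rate r = 0.04/12 ≈ 0.00333333, n = 24
FV = $650.00 × ((1 + 0.04/12)^24 − 1) / (0.04/12)
FV = $650.00 × 24.942888
FV = $16,212.88

FV = PMT × ((1+r)^n - 1)/r = $16,212.88


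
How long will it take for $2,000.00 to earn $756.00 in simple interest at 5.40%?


Rearrange the simple interest formula for t:
I = P × r × t  ⇒  t = I / (P × r)
t = $756.00 / ($2,000.00 × 0.054)
t = 7

t = I/(P×r) = 7 years


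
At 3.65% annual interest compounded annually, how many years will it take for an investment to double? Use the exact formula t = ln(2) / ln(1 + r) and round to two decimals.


Doubling condition: (1 + r)^t = 2
Take ln of both sides: t × ln(1 + r) = ln(2)
t = ln(2) / ln(1 + r)
t = 0.693147 / 0.035850
t = 19.33

t = ln(2) / ln(1 + r) = 19.33 years


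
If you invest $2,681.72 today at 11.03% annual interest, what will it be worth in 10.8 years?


Future value formula: FV = PV × (1 + r)^t
FV = $2,681.72 × (1 + 0.1103)^10.8
FV = $2,681.72 × 3.095677
FV = $8,301.74

FV = PV × (1 + r)^t = $8,301.74


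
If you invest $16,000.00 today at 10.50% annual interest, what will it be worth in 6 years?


Future value formula: FV = PV × (1 + r)^t
FV = $16,000.00 × (1 + 0.105)^6
FV = $16,000.00 × 1.820429
FV = $29,126.86

FV = PV × (1 + r)^t = $29,126.86


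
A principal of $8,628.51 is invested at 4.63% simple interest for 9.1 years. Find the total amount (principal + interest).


Total amount formula: A = P(1 + rt) = P + P·r·t
Interest: I = P × r × t = $8,628.51 × 0.0463 × 9.1 = $3,635.45
A = P + I = $8,628.51 + $3,635.45 = $12,263.96

A = P + I = P(1 + rt) = $12,263.96


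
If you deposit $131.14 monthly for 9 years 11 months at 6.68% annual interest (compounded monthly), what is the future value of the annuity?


Future value of an ordinary annuity: FV = PMT × ((1 + r)^n − 1) / r
Monthly rate r = 0.0668/12 ≈ 0.00556667, n = 119
FV = $131.14 × ((1 + 0.0668/12)^119 − 1) / (0.0668/12)
FV = $131.14 × 168.134109
FV = $22,049.11

FV = PMT × ((1+r)^n - 1)/r = $22,049.11


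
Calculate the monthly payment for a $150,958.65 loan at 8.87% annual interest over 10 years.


Loan payment formula: PMT = PV × r / (1 − (1 + r)^(−n))
Monthly rate r = 0.0887/12 ≈ 0.00739167, n = 120 months
Denominator: 1 − (1 + 0.0887/12)^(−120) = 0.5867646
PMT = $150,958.65 × (0.0887/12) / 0.5867646
PMT = $1,901.68 per month

PMT = PV × r / (1-(1+r)^(-n)) = $1,901.68/month


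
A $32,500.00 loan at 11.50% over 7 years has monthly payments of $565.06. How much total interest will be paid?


Total paid over the life of the loan = PMT × n.
Total paid = $565.06 × 84 = $47,465.04
Total interest = total paid − principal = $47,465.04 − $32,500.00 = $14,965.04

Total interest = (PMT × n) - PV = $14,965.04


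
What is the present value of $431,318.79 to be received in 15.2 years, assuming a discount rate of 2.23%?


Present value formula: PV = FV / (1 + r)^t
PV = $431,318.79 / (1 + 0.0223)^15.2
PV = $431,318.79 / 1.39827014
PV = $308,465.99

PV = FV / (1 + r)^t = $308,465.99


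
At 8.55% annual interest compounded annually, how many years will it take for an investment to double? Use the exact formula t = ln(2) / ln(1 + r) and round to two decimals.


Doubling condition: (1 + r)^t = 2
Take ln of both sides: t × ln(1 + r) = ln(2)
t = ln(2) / ln(1 + r)
t = 0.693147 / 0.082041
t = 8.45

t = ln(2) / ln(1 + r) = 8.45 years


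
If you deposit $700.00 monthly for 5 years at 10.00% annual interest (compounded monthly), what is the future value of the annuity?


Future value of an ordinary annuity: FV = PMT × ((1 + r)^n − 1) / r
Monthly rate r = 0.1/12 ≈ 0.00833333, n = 60
FV = $700.00 × ((1 + 0.1/12)^60 − 1) / (0.1/12)
FV = $700.00 × 77.437072
FV = $54,205.95

FV = PMT × ((1+r)^n - 1)/r = $54,205.95


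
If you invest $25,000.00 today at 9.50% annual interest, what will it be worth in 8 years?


Future value formula: FV = PV × (1 + r)^t
FV = $25,000.00 × (1 + 0.095)^8
FV = $25,000.00 × 2.06686901
FV = $51,671.73

FV = PV × (1 + r)^t = $51,671.73


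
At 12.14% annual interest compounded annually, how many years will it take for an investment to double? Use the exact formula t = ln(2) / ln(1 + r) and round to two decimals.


Doubling condition: (1 + r)^t = 2
Take ln of both sides: t × ln(1 + r) = ln(2)
t = ln(2) / ln(1 + r)
t = 0.693147 / 0.114578
t = 6.05

t = ln(2) / ln(1 + r) = 6.05 years


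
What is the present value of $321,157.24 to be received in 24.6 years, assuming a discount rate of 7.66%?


Present value formula: PV = FV / (1 + r)^t
PV = $321,157.24 / (1 + 0.0766)^24.6
PV = $321,157.24 / 6.145223
PV = $52,261.28

PV = FV / (1 + r)^t = $52,261.28


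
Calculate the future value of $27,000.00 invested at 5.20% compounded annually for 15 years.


Compound interest formula: A = P(1 + r/n)^(nt)
A = $27,000.00 × (1 + 0.052/1)^(1 × 15)
Growth factor: (1 + 0.052/1)^15 = 2.1391247
A = $27,000.00 × 2.1391247
A = $57,756.37

A = P(1 + r/n)^(nt) = $57,756.37


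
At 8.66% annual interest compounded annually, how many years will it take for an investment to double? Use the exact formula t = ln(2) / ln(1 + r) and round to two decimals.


Doubling condition: (1 + r)^t = 2
Take ln of both sides: t × ln(1 + r) = ln(2)
t = ln(2) / ln(1 + r)
t = 0.693147 / 0.083054
t = 8.35

t = ln(2) / ln(1 + r) = 8.35 years


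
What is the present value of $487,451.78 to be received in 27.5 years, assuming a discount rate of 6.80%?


Present value formula: PV = FV / (1 + r)^t
PV = $487,451.78 / (1 + 0.068)^27.5
PV = $487,451.78 / 6.105334
PV = $79,840.31

PV = FV / (1 + r)^t = $79,840.31


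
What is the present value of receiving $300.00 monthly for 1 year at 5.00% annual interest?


Present value of an ordinary annuity: PV = PMT × (1 − (1 + r)^(−n)) / r
Monthly rate r = 0.05/12 ≈ 0.00416667, n = 12
PV = $300.00 × (1 − (1 + 0.05/12)^(−12)) / (0.05/12)
PV = $300.00 × 11.681222
PV = $3,504.37

PV = PMT × (1-(1+r)^(-n))/r = $3,504.37


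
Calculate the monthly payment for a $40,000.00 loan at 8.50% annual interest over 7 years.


Loan payment formula: PMT = PV × r / (1 − (1 + r)^(−n))
Monthly rate r = 0.085/12 ≈ 0.00708333, n = 84 months
Denominator: 1 − (1 + 0.085/12)^(−84) = 0.447279
PMT = $40,000.00 × (0.085/12) / 0.447279
PMT = $633.46 per month

PMT = PV × r / (1-(1+r)^(-n)) = $633.46/month


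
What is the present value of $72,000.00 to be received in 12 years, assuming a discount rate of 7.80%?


Present value formula: PV = FV / (1 + r)^t
PV = $72,000.00 / (1 + 0.078)^12
PV = $72,000.00 / 2.462777
PV = $29,235.29

PV = FV / (1 + r)^t = $29,235.29


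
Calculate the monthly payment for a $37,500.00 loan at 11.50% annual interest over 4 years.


Loan payment formula: PMT = PV × r / (1 − (1 + r)^(−n))
Monthly rate r = 0.115/12 ≈ 0.00958333, n = 48 months
Denominator: 1 − (1 + 0.115/12)^(−48) = 0.367332
PMT = $37,500.00 × (0.115/12) / 0.367332
PMT = $978.34 per month

PMT = PV × r / (1-(1+r)^(-n)) = $978.34/month


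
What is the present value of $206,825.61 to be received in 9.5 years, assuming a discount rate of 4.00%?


Present value formula: PV = FV / (1 + r)^t
PV = $206,825.61 / (1 + 0.04)^9.5
PV = $206,825.61 / 1.451499
PV = $142,491.05

PV = FV / (1 + r)^t = $142,491.05


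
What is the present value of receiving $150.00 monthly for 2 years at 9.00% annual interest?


Present value of an ordinary annuity: PV = PMT × (1 − (1 + r)^(−n)) / r
Monthly rate r = 0.09/12 = 0.0075, n = 24
PV = $150.00 × (1 − (1 + 0.09/12)^(−24)) / (0.09/12)
PV = $150.00 × 21.889146
PV = $3,283.37

PV = PMT × (1-(1+r)^(-n))/r = $3,283.37


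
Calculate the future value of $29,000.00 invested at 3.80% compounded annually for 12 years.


Compound interest formula: A = P(1 + r/n)^(nt)
A = $29,000.00 × (1 + 0.038/1)^(1 × 12)
Growth factor: (1 + 0.038/1)^12 = 1.5644736
A = $29,000.00 × 1.5644736
A = $45,369.73

A = P(1 + r/n)^(nt) = $45,369.73


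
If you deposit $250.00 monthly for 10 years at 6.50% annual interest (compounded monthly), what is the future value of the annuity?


Future value of an ordinary annuity: FV = PMT × ((1 + r)^n − 1) / r
Monthly rate r = 0.065/12 ≈ 0.00541667, n = 120
FV = $250.00 × ((1 + 0.065/12)^120 − 1) / (0.065/12)
FV = $250.00 × 168.403154
FV = $42,100.79

FV = PMT × ((1+r)^n - 1)/r = $42,100.79


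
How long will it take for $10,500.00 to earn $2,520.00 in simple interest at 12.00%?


Rearrange the simple interest formula for t:
I = P × r × t  ⇒  t = I / (P × r)
t = $2,520.00 / ($10,500.00 × 0.12)
t = 2

t = I/(P×r) = 2 years


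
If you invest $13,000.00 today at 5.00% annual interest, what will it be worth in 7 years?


Future value formula: FV = PV × (1 + r)^t
FV = $13,000.00 × (1 + 0.05)^7
FV = $13,000.00 × 1.4071004
FV = $18,292.31

FV = PV × (1 + r)^t = $18,292.31


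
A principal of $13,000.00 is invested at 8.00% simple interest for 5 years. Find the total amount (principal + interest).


Total amount formula: A = P(1 + rt) = P + P·r·t
Interest: I = P × r × t = $13,000.00 × 0.08 × 5 = $5,200.00
A = P + I = $13,000.00 + $5,200.00 = $18,200.00

A = P + I = P(1 + rt) = $18,200.00


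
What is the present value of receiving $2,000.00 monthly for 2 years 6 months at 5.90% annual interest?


Present value of an ordinary annuity: PV = PMT × (1 − (1 + r)^(−n)) / r
Monthly rate r = 0.059/12 ≈ 0.00491667, n = 30
PV = $2,000.00 × (1 − (1 + 0.059/12)^(−30)) / (0.059/12)
PV = $2,000.00 × 27.828946
PV = $55,657.89

PV = PMT × (1-(1+r)^(-n))/r = $55,657.89


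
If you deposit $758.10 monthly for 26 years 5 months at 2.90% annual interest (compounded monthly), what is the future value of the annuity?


Future value of an ordinary annuity: FV = PMT × ((1 + r)^n − 1) / r
Monthly rate r = 0.029/12 ≈ 0.00241667, n = 317
FV = $758.10 × ((1 + 0.029/12)^317 − 1) / (0.029/12)
FV = $758.10 × 475.587471
FV = $360,542.86

FV = PMT × ((1+r)^n - 1)/r = $360,542.86


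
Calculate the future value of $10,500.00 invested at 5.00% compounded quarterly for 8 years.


Compound interest formula: A = P(1 + r/n)^(nt)
A = $10,500.00 × (1 + 0.05/4)^(4 × 8)
Growth factor: (1 + 0.05/4)^32 = 1.4881305
A = $10,500.00 × 1.4881305
A = $15,625.37

A = P(1 + r/n)^(nt) = $15,625.37


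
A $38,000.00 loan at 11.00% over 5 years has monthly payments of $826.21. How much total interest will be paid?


Total paid over the life of the loan = PMT × n.
Total paid = $826.21 × 60 = $49,572.60
Total interest = total paid − principal = $49,572.60 − $38,000.00 = $11,572.60

Total interest = (PMT × n) - PV = $11,572.60


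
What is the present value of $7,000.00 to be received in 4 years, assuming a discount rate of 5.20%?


Present value formula: PV = FV / (1 + r)^t
PV = $7,000.00 / (1 + 0.052)^4
PV = $7,000.00 / 1.224794
PV = $5,715.25

PV = FV / (1 + r)^t = $5,715.25


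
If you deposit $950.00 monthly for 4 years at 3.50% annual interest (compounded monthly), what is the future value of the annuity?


Future value of an ordinary annuity: FV = PMT × ((1 + r)^n − 1) / r
Monthly rate r = 0.035/12 ≈ 0.00291667, n = 48
FV = $950.00 × ((1 + 0.035/12)^48 − 1) / (0.035/12)
FV = $950.00 × 51.442091
FV = $48,869.99

FV = PMT × ((1+r)^n - 1)/r = $48,869.99


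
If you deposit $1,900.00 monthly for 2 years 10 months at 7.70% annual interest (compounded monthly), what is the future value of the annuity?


Future value of an ordinary annuity: FV = PMT × ((1 + r)^n − 1) / r
Monthly rate r = 0.077/12 ≈ 0.00641667, n = 34
FV = $1,900.00 × ((1 + 0.077/12)^34 − 1) / (0.077/12)
FV = $1,900.00 × 37.858872
FV = $71,931.86

FV = PMT × ((1+r)^n - 1)/r = $71,931.86


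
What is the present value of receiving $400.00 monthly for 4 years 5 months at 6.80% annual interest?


Present value of an ordinary annuity: PV = PMT × (1 − (1 + r)^(−n)) / r
Monthly rate r = 0.068/12 ≈ 0.00566667, n = 53
PV = $400.00 × (1 − (1 + 0.068/12)^(−53)) / (0.068/12)
PV = $400.00 × 45.670694
PV = $18,268.28

PV = PMT × (1-(1+r)^(-n))/r = $18,268.28


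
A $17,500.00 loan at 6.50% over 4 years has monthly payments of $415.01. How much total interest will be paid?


Total paid over the life of the loan = PMT × n.
Total paid = $415.01 × 48 = $19,920.48
Total interest = total paid − principal = $19,920.48 − $17,500.00 = $2,420.48

Total interest = (PMT × n) - PV = $2,420.48


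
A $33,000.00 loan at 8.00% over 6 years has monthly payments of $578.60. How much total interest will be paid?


Total paid over the life of the loan = PMT × n.
Total paid = $578.60 × 72 = $41,659.20
Total interest = total paid − principal = $41,659.20 − $33,000.00 = $8,659.20

Total interest = (PMT × n) - PV = $8,659.20


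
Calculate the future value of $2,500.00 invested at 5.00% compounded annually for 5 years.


Compound interest formula: A = P(1 + r/n)^(nt)
A = $2,500.00 × (1 + 0.05/1)^(1 × 5)
Growth factor: (1 + 0.05/1)^5 = 1.2762816
A = $2,500.00 × 1.2762816
A = $3,190.70

A = P(1 + r/n)^(nt) = $3,190.70


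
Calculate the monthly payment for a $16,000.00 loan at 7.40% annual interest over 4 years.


Loan payment formula: PMT = PV × r / (1 − (1 + r)^(−n))
Monthly rate r = 0.074/12 ≈ 0.00616667, n = 48 months
Denominator: 1 − (1 + 0.074/12)^(−48) = 0.255536
PMT = $16,000.00 × (0.074/12) / 0.255536
PMT = $386.12 per month

PMT = PV × r / (1-(1+r)^(-n)) = $386.12/month


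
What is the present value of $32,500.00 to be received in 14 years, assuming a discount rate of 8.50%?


Present value formula: PV = FV / (1 + r)^t
PV = $32,500.00 / (1 + 0.085)^14
PV = $32,500.00 / 3.133404
PV = $10,372.11

PV = FV / (1 + r)^t = $10,372.11


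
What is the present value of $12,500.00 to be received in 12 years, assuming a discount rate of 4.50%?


Present value formula: PV = FV / (1 + r)^t
PV = $12,500.00 / (1 + 0.045)^12
PV = $12,500.00 / 1.695881
PV = $7,370.80

PV = FV / (1 + r)^t = $7,370.80


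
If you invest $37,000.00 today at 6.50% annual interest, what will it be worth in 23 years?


Future value formula: FV = PV × (1 + r)^t
FV = $37,000.00 × (1 + 0.065)^23
FV = $37,000.00 × 4.2563857
FV = $157,486.27

FV = PV × (1 + r)^t = $157,486.27


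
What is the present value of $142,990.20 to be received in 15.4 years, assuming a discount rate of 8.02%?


Present value formula: PV = FV / (1 + r)^t
PV = $142,990.20 / (1 + 0.0802)^15.4
PV = $142,990.20 / 3.280683
PV = $43,585.50

PV = FV / (1 + r)^t = $43,585.50


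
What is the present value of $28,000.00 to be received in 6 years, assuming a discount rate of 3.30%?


Present value formula: PV = FV / (1 + r)^t
PV = $28,000.00 / (1 + 0.033)^6
PV = $28,000.00 / 1.2150718
PV = $23,043.91

PV = FV / (1 + r)^t = $23,043.91


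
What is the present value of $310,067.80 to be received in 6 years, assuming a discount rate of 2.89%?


Present value formula: PV = FV / (1 + r)^t
PV = $310,067.80 / (1 + 0.0289)^6
PV = $310,067.80 / 1.18642149
PV = $261,347.09

PV = FV / (1 + r)^t = $261,347.09


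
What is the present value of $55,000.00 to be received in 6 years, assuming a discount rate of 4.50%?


Present value formula: PV = FV / (1 + r)^t
PV = $55,000.00 / (1 + 0.045)^6
PV = $55,000.00 / 1.302260
PV = $42,234.27

PV = FV / (1 + r)^t = $42,234.27


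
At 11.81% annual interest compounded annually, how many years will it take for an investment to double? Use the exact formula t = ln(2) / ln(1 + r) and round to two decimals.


Doubling condition: (1 + r)^t = 2
Take ln of both sides: t × ln(1 + r) = ln(2)
t = ln(2) / ln(1 + r)
t = 0.693147 / 0.111631
t = 6.21

t = ln(2) / ln(1 + r) = 6.21 years


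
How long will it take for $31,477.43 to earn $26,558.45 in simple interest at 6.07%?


Rearrange the simple interest formula for t:
I = P × r × t  ⇒  t = I / (P × r)
t = $26,558.45 / ($31,477.43 × 0.0607)
t = 13.9

t = I/(P×r) = 13.9 years


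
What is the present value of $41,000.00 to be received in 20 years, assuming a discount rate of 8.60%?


Present value formula: PV = FV / (1 + r)^t
PV = $41,000.00 / (1 + 0.086)^20
PV = $41,000.00 / 5.207107
PV = $7,873.85

PV = FV / (1 + r)^t = $7,873.85


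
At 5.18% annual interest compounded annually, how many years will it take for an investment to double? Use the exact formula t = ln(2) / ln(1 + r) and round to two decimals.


Doubling condition: (1 + r)^t = 2
Take ln of both sides: t × ln(1 + r) = ln(2)
t = ln(2) / ln(1 + r)
t = 0.693147 / 0.050503
t = 13.72

t = ln(2) / ln(1 + r) = 13.72 years


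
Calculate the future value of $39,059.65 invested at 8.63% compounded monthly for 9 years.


Compound interest formula: A = P(1 + r/n)^(nt)
A = $39,059.65 × (1 + 0.0863/12)^(12 × 9)
Growth factor: (1 + 0.0863/12)^108 = 2.168250
A = $39,059.65 × 2.168250
A = $84,691.09

A = P(1 + r/n)^(nt) = $84,691.09


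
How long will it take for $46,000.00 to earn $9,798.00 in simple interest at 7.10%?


Rearrange the simple interest formula for t:
I = P × r × t  ⇒  t = I / (P × r)
t = $9,798.00 / ($46,000.00 × 0.071)
t = 3

t = I/(P×r) = 3 years


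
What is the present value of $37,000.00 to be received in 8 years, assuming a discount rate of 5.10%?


Present value formula: PV = FV / (1 + r)^t
PV = $37,000.00 / (1 + 0.051)^8
PV = $37,000.00 / 1.4887498
PV = $24,853.07

PV = FV / (1 + r)^t = $24,853.07


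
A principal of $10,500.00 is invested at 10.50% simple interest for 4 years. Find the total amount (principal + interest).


Total amount formula: A = P(1 + rt) = P + P·r·t
Interest: I = P × r × t = $10,500.00 × 0.105 × 4 = $4,410.00
A = P + I = $10,500.00 + $4,410.00 = $14,910.00

A = P + I = P(1 + rt) = $14,910.00


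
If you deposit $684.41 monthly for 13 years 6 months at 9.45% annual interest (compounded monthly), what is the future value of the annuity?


Future value of an ordinary annuity: FV = PMT × ((1 + r)^n − 1) / r
Monthly rate r = 0.0945/12 = 0.007875, n = 162
FV = $684.41 × ((1 + 0.0945/12)^162 − 1) / (0.0945/12)
FV = $684.41 × 325.528219
FV = $222,794.77

FV = PMT × ((1+r)^n - 1)/r = $222,794.77


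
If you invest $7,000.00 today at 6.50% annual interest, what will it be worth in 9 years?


Future value formula: FV = PV × (1 + r)^t
FV = $7,000.00 × (1 + 0.065)^9
FV = $7,000.00 × 1.762570
FV = $12,337.99

FV = PV × (1 + r)^t = $12,337.99


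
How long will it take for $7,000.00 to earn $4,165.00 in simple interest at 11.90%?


Rearrange the simple interest formula for t:
I = P × r × t  ⇒  t = I / (P × r)
t = $4,165.00 / ($7,000.00 × 0.119)
t = 5

t = I/(P×r) = 5 years


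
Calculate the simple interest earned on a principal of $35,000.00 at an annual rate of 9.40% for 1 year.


Simple interest formula: I = P × r × t
I = $35,000.00 × 0.094 × 1
I = $3,290.00

I = P × r × t = $3,290.00


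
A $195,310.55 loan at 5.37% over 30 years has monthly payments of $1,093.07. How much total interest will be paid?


Total paid over the life of the loan = PMT × n.
Total paid = $1,093.07 × 360 = $393,505.20
Total interest = total paid − principal = $393,505.20 − $195,310.55 = $198,194.65

Total interest = (PMT × n) - PV = $198,194.65


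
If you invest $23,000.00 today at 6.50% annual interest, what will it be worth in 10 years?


Future value formula: FV = PV × (1 + r)^t
FV = $23,000.00 × (1 + 0.065)^10
FV = $23,000.00 × 1.8771375
FV = $43,174.16

FV = PV × (1 + r)^t = $43,174.16


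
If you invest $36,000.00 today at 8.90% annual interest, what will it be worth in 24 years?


Future value formula: FV = PV × (1 + r)^t
FV = $36,000.00 × (1 + 0.089)^24
FV = $36,000.00 × 7.7387197
FV = $278,593.91

FV = PV × (1 + r)^t = $278,593.91


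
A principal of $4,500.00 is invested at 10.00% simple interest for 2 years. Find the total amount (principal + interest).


Total amount formula: A = P(1 + rt) = P + P·r·t
Interest: I = P × r × t = $4,500.00 × 0.1 × 2 = $900.00
A = P + I = $4,500.00 + $900.00 = $5,400.00

A = P + I = P(1 + rt) = $5,400.00


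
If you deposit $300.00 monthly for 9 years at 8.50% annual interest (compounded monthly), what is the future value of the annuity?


Future value of an ordinary annuity: FV = PMT × ((1 + r)^n − 1) / r
Monthly rate r = 0.085/12 ≈ 0.00708333, n = 108
FV = $300.00 × ((1 + 0.085/12)^108 − 1) / (0.085/12)
FV = $300.00 × 161.393943
FV = $48,418.18

FV = PMT × ((1+r)^n - 1)/r = $48,418.18


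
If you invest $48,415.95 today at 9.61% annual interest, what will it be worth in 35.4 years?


Future value formula: FV = PV × (1 + r)^t
FV = $48,415.95 × (1 + 0.0961)^35.4
FV = $48,415.95 × 25.7452013
FV = $1,246,478.38

FV = PV × (1 + r)^t = $1,246,478.38


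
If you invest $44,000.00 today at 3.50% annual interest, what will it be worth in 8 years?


Future value formula: FV = PV × (1 + r)^t
FV = $44,000.00 × (1 + 0.035)^8
FV = $44,000.00 × 1.316809
FV = $57,939.60

FV = PV × (1 + r)^t = $57,939.60


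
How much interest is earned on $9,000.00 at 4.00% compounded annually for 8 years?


Compound interest earned = final amount − principal.
A = P(1 + r/n)^(nt) = $9,000.00 × (1 + 0.04/1)^(1 × 8) = $12,317.12
Interest = A − P = $12,317.12 − $9,000.00 = $3,317.12

Interest = A - P = $3,317.12


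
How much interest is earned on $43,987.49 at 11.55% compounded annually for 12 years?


Compound interest earned = final amount − principal.
A = P(1 + r/n)^(nt) = $43,987.49 × (1 + 0.1155/1)^(1 × 12) = $163,291.69
Interest = A − P = $163,291.69 − $43,987.49 = $119,304.20

Interest = A - P = $119,304.20


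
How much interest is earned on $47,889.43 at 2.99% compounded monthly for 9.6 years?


Compound interest earned = final amount − principal.
A = P(1 + r/n)^(nt) = $47,889.43 × (1 + 0.0299/12)^(12 × 9.6) = $63,788.81
Interest = A − P = $63,788.81 − $47,889.43 = $15,899.38

Interest = A - P = $15,899.38


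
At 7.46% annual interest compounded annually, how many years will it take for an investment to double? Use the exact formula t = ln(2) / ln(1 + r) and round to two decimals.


Doubling condition: (1 + r)^t = 2
Take ln of both sides: t × ln(1 + r) = ln(2)
t = ln(2) / ln(1 + r)
t = 0.693147 / 0.071948
t = 9.63

t = ln(2) / ln(1 + r) = 9.63 years


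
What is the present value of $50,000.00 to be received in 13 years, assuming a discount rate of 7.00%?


Present value formula: PV = FV / (1 + r)^t
PV = $50,000.00 / (1 + 0.07)^13
PV = $50,000.00 / 2.409845
PV = $20,748.22

PV = FV / (1 + r)^t = $20,748.22


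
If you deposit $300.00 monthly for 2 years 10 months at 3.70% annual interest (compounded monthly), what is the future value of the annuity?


Future value of an ordinary annuity: FV = PMT × ((1 + r)^n − 1) / r
Monthly rate r = 0.037/12 ≈ 0.00308333, n = 34
FV = $300.00 × ((1 + 0.037/12)^34 − 1) / (0.037/12)
FV = $300.00 × 35.788025
FV = $10,736.41

FV = PMT × ((1+r)^n - 1)/r = $10,736.41


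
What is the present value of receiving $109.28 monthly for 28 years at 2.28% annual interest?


Present value of an ordinary annuity: PV = PMT × (1 − (1 + r)^(−n)) / r
Monthly rate r = 0.0228/12 = 0.0019, n = 336
PV = $109.28 × (1 − (1 + 0.0228/12)^(−336)) / (0.0228/12)
PV = $109.28 × 248.180651
PV = $27,121.18

PV = PMT × (1-(1+r)^(-n))/r = $27,121.18


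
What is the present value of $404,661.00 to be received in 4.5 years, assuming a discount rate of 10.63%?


Present value formula: PV = FV / (1 + r)^t
PV = $404,661.00 / (1 + 0.1063)^4.5
PV = $404,661.00 / 1.57553518
PV = $256,840.35

PV = FV / (1 + r)^t = $256,840.35


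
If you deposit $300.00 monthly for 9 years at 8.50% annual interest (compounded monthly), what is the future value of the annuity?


Future value of an ordinary annuity: FV = PMT × ((1 + r)^n − 1) / r
Monthly rate r = 0.085/12 ≈ 0.00708333, n = 108
FV = $300.00 × ((1 + 0.085/12)^108 − 1) / (0.085/12)
FV = $300.00 × 161.393943
FV = $48,418.18

FV = PMT × ((1+r)^n - 1)/r = $48,418.18


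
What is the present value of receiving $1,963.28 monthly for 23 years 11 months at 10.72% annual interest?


Present value of an ordinary annuity: PV = PMT × (1 − (1 + r)^(−n)) / r
Monthly rate r = 0.1072/12 ≈ 0.00893333, n = 287
PV = $1,963.28 × (1 − (1 + 0.1072/12)^(−287)) / (0.1072/12)
PV = $1,963.28 × 103.221485
PV = $202,652.68

PV = PMT × (1-(1+r)^(-n))/r = $202,652.68


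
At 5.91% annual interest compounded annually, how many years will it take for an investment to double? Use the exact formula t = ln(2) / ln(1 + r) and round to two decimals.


Doubling condition: (1 + r)^t = 2
Take ln of both sides: t × ln(1 + r) = ln(2)
t = ln(2) / ln(1 + r)
t = 0.693147 / 0.057419
t = 12.07

t = ln(2) / ln(1 + r) = 12.07 years


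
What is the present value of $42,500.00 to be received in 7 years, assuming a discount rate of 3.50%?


Present value formula: PV = FV / (1 + r)^t
PV = $42,500.00 / (1 + 0.035)^7
PV = $42,500.00 / 1.272279
PV = $33,404.62

PV = FV / (1 + r)^t = $33,404.62


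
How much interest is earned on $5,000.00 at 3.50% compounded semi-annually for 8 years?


Compound interest earned = final amount − principal.
A = P(1 + r/n)^(nt) = $5,000.00 × (1 + 0.035/2)^(2 × 8) = $6,599.65
Interest = A − P = $6,599.65 − $5,000.00 = $1,599.65

Interest = A - P = $1,599.65


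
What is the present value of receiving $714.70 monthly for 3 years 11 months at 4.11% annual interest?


Present value of an ordinary annuity: PV = PMT × (1 − (1 + r)^(−n)) / r
Monthly rate r = 0.0411/12 = 0.003425, n = 47
PV = $714.70 × (1 − (1 + 0.0411/12)^(−47)) / (0.0411/12)
PV = $714.70 × 43.343786
PV = $30,977.80

PV = PMT × (1-(1+r)^(-n))/r = $30,977.80


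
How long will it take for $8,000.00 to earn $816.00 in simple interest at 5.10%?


Rearrange the simple interest formula for t:
I = P × r × t  ⇒  t = I / (P × r)
t = $816.00 / ($8,000.00 × 0.051)
t = 2

t = I/(P×r) = 2 years
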